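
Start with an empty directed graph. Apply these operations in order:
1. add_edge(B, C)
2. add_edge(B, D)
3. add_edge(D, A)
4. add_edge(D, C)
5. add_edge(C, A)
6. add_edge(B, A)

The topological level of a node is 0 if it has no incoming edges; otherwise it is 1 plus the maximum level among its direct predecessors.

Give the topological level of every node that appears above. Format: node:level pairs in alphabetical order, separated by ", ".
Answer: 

Answer: A:3, B:0, C:2, D:1

Derivation:
Op 1: add_edge(B, C). Edges now: 1
Op 2: add_edge(B, D). Edges now: 2
Op 3: add_edge(D, A). Edges now: 3
Op 4: add_edge(D, C). Edges now: 4
Op 5: add_edge(C, A). Edges now: 5
Op 6: add_edge(B, A). Edges now: 6
Compute levels (Kahn BFS):
  sources (in-degree 0): B
  process B: level=0
    B->A: in-degree(A)=2, level(A)>=1
    B->C: in-degree(C)=1, level(C)>=1
    B->D: in-degree(D)=0, level(D)=1, enqueue
  process D: level=1
    D->A: in-degree(A)=1, level(A)>=2
    D->C: in-degree(C)=0, level(C)=2, enqueue
  process C: level=2
    C->A: in-degree(A)=0, level(A)=3, enqueue
  process A: level=3
All levels: A:3, B:0, C:2, D:1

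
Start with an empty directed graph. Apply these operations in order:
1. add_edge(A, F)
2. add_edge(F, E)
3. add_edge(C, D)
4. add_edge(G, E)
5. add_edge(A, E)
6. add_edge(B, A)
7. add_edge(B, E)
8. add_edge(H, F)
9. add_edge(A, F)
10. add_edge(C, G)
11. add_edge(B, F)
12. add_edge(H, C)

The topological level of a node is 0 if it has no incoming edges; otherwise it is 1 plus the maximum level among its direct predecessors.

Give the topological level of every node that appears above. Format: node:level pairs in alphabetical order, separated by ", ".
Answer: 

Op 1: add_edge(A, F). Edges now: 1
Op 2: add_edge(F, E). Edges now: 2
Op 3: add_edge(C, D). Edges now: 3
Op 4: add_edge(G, E). Edges now: 4
Op 5: add_edge(A, E). Edges now: 5
Op 6: add_edge(B, A). Edges now: 6
Op 7: add_edge(B, E). Edges now: 7
Op 8: add_edge(H, F). Edges now: 8
Op 9: add_edge(A, F) (duplicate, no change). Edges now: 8
Op 10: add_edge(C, G). Edges now: 9
Op 11: add_edge(B, F). Edges now: 10
Op 12: add_edge(H, C). Edges now: 11
Compute levels (Kahn BFS):
  sources (in-degree 0): B, H
  process B: level=0
    B->A: in-degree(A)=0, level(A)=1, enqueue
    B->E: in-degree(E)=3, level(E)>=1
    B->F: in-degree(F)=2, level(F)>=1
  process H: level=0
    H->C: in-degree(C)=0, level(C)=1, enqueue
    H->F: in-degree(F)=1, level(F)>=1
  process A: level=1
    A->E: in-degree(E)=2, level(E)>=2
    A->F: in-degree(F)=0, level(F)=2, enqueue
  process C: level=1
    C->D: in-degree(D)=0, level(D)=2, enqueue
    C->G: in-degree(G)=0, level(G)=2, enqueue
  process F: level=2
    F->E: in-degree(E)=1, level(E)>=3
  process D: level=2
  process G: level=2
    G->E: in-degree(E)=0, level(E)=3, enqueue
  process E: level=3
All levels: A:1, B:0, C:1, D:2, E:3, F:2, G:2, H:0

Answer: A:1, B:0, C:1, D:2, E:3, F:2, G:2, H:0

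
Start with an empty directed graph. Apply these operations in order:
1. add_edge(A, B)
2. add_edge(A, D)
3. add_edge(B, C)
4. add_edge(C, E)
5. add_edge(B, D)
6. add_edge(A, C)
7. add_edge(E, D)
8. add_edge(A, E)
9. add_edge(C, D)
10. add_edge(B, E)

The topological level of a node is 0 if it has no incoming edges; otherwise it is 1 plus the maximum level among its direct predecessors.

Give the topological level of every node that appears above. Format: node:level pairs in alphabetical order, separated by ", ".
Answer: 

Op 1: add_edge(A, B). Edges now: 1
Op 2: add_edge(A, D). Edges now: 2
Op 3: add_edge(B, C). Edges now: 3
Op 4: add_edge(C, E). Edges now: 4
Op 5: add_edge(B, D). Edges now: 5
Op 6: add_edge(A, C). Edges now: 6
Op 7: add_edge(E, D). Edges now: 7
Op 8: add_edge(A, E). Edges now: 8
Op 9: add_edge(C, D). Edges now: 9
Op 10: add_edge(B, E). Edges now: 10
Compute levels (Kahn BFS):
  sources (in-degree 0): A
  process A: level=0
    A->B: in-degree(B)=0, level(B)=1, enqueue
    A->C: in-degree(C)=1, level(C)>=1
    A->D: in-degree(D)=3, level(D)>=1
    A->E: in-degree(E)=2, level(E)>=1
  process B: level=1
    B->C: in-degree(C)=0, level(C)=2, enqueue
    B->D: in-degree(D)=2, level(D)>=2
    B->E: in-degree(E)=1, level(E)>=2
  process C: level=2
    C->D: in-degree(D)=1, level(D)>=3
    C->E: in-degree(E)=0, level(E)=3, enqueue
  process E: level=3
    E->D: in-degree(D)=0, level(D)=4, enqueue
  process D: level=4
All levels: A:0, B:1, C:2, D:4, E:3

Answer: A:0, B:1, C:2, D:4, E:3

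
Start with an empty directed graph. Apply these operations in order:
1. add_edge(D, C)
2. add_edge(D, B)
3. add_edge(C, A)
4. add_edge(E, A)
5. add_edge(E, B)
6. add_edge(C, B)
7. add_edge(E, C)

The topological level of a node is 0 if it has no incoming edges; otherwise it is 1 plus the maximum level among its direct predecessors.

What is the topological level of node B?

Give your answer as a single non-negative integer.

Op 1: add_edge(D, C). Edges now: 1
Op 2: add_edge(D, B). Edges now: 2
Op 3: add_edge(C, A). Edges now: 3
Op 4: add_edge(E, A). Edges now: 4
Op 5: add_edge(E, B). Edges now: 5
Op 6: add_edge(C, B). Edges now: 6
Op 7: add_edge(E, C). Edges now: 7
Compute levels (Kahn BFS):
  sources (in-degree 0): D, E
  process D: level=0
    D->B: in-degree(B)=2, level(B)>=1
    D->C: in-degree(C)=1, level(C)>=1
  process E: level=0
    E->A: in-degree(A)=1, level(A)>=1
    E->B: in-degree(B)=1, level(B)>=1
    E->C: in-degree(C)=0, level(C)=1, enqueue
  process C: level=1
    C->A: in-degree(A)=0, level(A)=2, enqueue
    C->B: in-degree(B)=0, level(B)=2, enqueue
  process A: level=2
  process B: level=2
All levels: A:2, B:2, C:1, D:0, E:0
level(B) = 2

Answer: 2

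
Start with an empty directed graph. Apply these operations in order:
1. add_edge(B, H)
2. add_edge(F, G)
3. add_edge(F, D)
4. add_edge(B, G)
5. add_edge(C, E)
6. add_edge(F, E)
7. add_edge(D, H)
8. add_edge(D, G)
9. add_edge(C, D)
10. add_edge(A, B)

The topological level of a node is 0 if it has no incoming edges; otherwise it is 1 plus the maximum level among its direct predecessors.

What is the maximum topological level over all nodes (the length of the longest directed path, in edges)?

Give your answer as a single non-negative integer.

Answer: 2

Derivation:
Op 1: add_edge(B, H). Edges now: 1
Op 2: add_edge(F, G). Edges now: 2
Op 3: add_edge(F, D). Edges now: 3
Op 4: add_edge(B, G). Edges now: 4
Op 5: add_edge(C, E). Edges now: 5
Op 6: add_edge(F, E). Edges now: 6
Op 7: add_edge(D, H). Edges now: 7
Op 8: add_edge(D, G). Edges now: 8
Op 9: add_edge(C, D). Edges now: 9
Op 10: add_edge(A, B). Edges now: 10
Compute levels (Kahn BFS):
  sources (in-degree 0): A, C, F
  process A: level=0
    A->B: in-degree(B)=0, level(B)=1, enqueue
  process C: level=0
    C->D: in-degree(D)=1, level(D)>=1
    C->E: in-degree(E)=1, level(E)>=1
  process F: level=0
    F->D: in-degree(D)=0, level(D)=1, enqueue
    F->E: in-degree(E)=0, level(E)=1, enqueue
    F->G: in-degree(G)=2, level(G)>=1
  process B: level=1
    B->G: in-degree(G)=1, level(G)>=2
    B->H: in-degree(H)=1, level(H)>=2
  process D: level=1
    D->G: in-degree(G)=0, level(G)=2, enqueue
    D->H: in-degree(H)=0, level(H)=2, enqueue
  process E: level=1
  process G: level=2
  process H: level=2
All levels: A:0, B:1, C:0, D:1, E:1, F:0, G:2, H:2
max level = 2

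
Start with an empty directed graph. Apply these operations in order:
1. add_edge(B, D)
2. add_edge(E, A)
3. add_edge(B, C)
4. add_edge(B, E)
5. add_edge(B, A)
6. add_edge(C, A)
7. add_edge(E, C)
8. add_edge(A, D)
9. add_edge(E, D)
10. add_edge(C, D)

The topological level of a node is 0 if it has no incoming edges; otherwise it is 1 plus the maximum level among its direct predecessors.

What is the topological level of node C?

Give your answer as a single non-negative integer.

Op 1: add_edge(B, D). Edges now: 1
Op 2: add_edge(E, A). Edges now: 2
Op 3: add_edge(B, C). Edges now: 3
Op 4: add_edge(B, E). Edges now: 4
Op 5: add_edge(B, A). Edges now: 5
Op 6: add_edge(C, A). Edges now: 6
Op 7: add_edge(E, C). Edges now: 7
Op 8: add_edge(A, D). Edges now: 8
Op 9: add_edge(E, D). Edges now: 9
Op 10: add_edge(C, D). Edges now: 10
Compute levels (Kahn BFS):
  sources (in-degree 0): B
  process B: level=0
    B->A: in-degree(A)=2, level(A)>=1
    B->C: in-degree(C)=1, level(C)>=1
    B->D: in-degree(D)=3, level(D)>=1
    B->E: in-degree(E)=0, level(E)=1, enqueue
  process E: level=1
    E->A: in-degree(A)=1, level(A)>=2
    E->C: in-degree(C)=0, level(C)=2, enqueue
    E->D: in-degree(D)=2, level(D)>=2
  process C: level=2
    C->A: in-degree(A)=0, level(A)=3, enqueue
    C->D: in-degree(D)=1, level(D)>=3
  process A: level=3
    A->D: in-degree(D)=0, level(D)=4, enqueue
  process D: level=4
All levels: A:3, B:0, C:2, D:4, E:1
level(C) = 2

Answer: 2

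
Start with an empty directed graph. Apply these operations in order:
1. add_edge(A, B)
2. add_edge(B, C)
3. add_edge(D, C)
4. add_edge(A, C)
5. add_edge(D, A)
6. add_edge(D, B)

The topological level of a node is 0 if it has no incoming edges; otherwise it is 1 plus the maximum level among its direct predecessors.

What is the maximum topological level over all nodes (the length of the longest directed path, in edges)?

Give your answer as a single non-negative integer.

Answer: 3

Derivation:
Op 1: add_edge(A, B). Edges now: 1
Op 2: add_edge(B, C). Edges now: 2
Op 3: add_edge(D, C). Edges now: 3
Op 4: add_edge(A, C). Edges now: 4
Op 5: add_edge(D, A). Edges now: 5
Op 6: add_edge(D, B). Edges now: 6
Compute levels (Kahn BFS):
  sources (in-degree 0): D
  process D: level=0
    D->A: in-degree(A)=0, level(A)=1, enqueue
    D->B: in-degree(B)=1, level(B)>=1
    D->C: in-degree(C)=2, level(C)>=1
  process A: level=1
    A->B: in-degree(B)=0, level(B)=2, enqueue
    A->C: in-degree(C)=1, level(C)>=2
  process B: level=2
    B->C: in-degree(C)=0, level(C)=3, enqueue
  process C: level=3
All levels: A:1, B:2, C:3, D:0
max level = 3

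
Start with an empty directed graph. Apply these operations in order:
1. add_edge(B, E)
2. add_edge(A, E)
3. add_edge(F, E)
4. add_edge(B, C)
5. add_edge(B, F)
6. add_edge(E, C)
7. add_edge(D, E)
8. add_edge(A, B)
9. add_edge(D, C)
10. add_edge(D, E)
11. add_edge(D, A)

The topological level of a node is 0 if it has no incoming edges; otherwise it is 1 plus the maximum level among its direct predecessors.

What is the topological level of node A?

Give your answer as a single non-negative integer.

Op 1: add_edge(B, E). Edges now: 1
Op 2: add_edge(A, E). Edges now: 2
Op 3: add_edge(F, E). Edges now: 3
Op 4: add_edge(B, C). Edges now: 4
Op 5: add_edge(B, F). Edges now: 5
Op 6: add_edge(E, C). Edges now: 6
Op 7: add_edge(D, E). Edges now: 7
Op 8: add_edge(A, B). Edges now: 8
Op 9: add_edge(D, C). Edges now: 9
Op 10: add_edge(D, E) (duplicate, no change). Edges now: 9
Op 11: add_edge(D, A). Edges now: 10
Compute levels (Kahn BFS):
  sources (in-degree 0): D
  process D: level=0
    D->A: in-degree(A)=0, level(A)=1, enqueue
    D->C: in-degree(C)=2, level(C)>=1
    D->E: in-degree(E)=3, level(E)>=1
  process A: level=1
    A->B: in-degree(B)=0, level(B)=2, enqueue
    A->E: in-degree(E)=2, level(E)>=2
  process B: level=2
    B->C: in-degree(C)=1, level(C)>=3
    B->E: in-degree(E)=1, level(E)>=3
    B->F: in-degree(F)=0, level(F)=3, enqueue
  process F: level=3
    F->E: in-degree(E)=0, level(E)=4, enqueue
  process E: level=4
    E->C: in-degree(C)=0, level(C)=5, enqueue
  process C: level=5
All levels: A:1, B:2, C:5, D:0, E:4, F:3
level(A) = 1

Answer: 1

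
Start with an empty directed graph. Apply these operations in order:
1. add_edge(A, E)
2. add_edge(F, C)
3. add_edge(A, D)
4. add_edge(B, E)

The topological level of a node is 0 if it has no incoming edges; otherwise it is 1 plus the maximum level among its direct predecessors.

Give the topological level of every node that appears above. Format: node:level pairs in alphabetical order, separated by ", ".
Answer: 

Op 1: add_edge(A, E). Edges now: 1
Op 2: add_edge(F, C). Edges now: 2
Op 3: add_edge(A, D). Edges now: 3
Op 4: add_edge(B, E). Edges now: 4
Compute levels (Kahn BFS):
  sources (in-degree 0): A, B, F
  process A: level=0
    A->D: in-degree(D)=0, level(D)=1, enqueue
    A->E: in-degree(E)=1, level(E)>=1
  process B: level=0
    B->E: in-degree(E)=0, level(E)=1, enqueue
  process F: level=0
    F->C: in-degree(C)=0, level(C)=1, enqueue
  process D: level=1
  process E: level=1
  process C: level=1
All levels: A:0, B:0, C:1, D:1, E:1, F:0

Answer: A:0, B:0, C:1, D:1, E:1, F:0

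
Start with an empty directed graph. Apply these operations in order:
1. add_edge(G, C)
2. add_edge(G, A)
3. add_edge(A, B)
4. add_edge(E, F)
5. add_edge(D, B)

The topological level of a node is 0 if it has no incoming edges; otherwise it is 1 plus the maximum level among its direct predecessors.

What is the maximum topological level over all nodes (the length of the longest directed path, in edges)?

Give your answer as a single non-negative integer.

Answer: 2

Derivation:
Op 1: add_edge(G, C). Edges now: 1
Op 2: add_edge(G, A). Edges now: 2
Op 3: add_edge(A, B). Edges now: 3
Op 4: add_edge(E, F). Edges now: 4
Op 5: add_edge(D, B). Edges now: 5
Compute levels (Kahn BFS):
  sources (in-degree 0): D, E, G
  process D: level=0
    D->B: in-degree(B)=1, level(B)>=1
  process E: level=0
    E->F: in-degree(F)=0, level(F)=1, enqueue
  process G: level=0
    G->A: in-degree(A)=0, level(A)=1, enqueue
    G->C: in-degree(C)=0, level(C)=1, enqueue
  process F: level=1
  process A: level=1
    A->B: in-degree(B)=0, level(B)=2, enqueue
  process C: level=1
  process B: level=2
All levels: A:1, B:2, C:1, D:0, E:0, F:1, G:0
max level = 2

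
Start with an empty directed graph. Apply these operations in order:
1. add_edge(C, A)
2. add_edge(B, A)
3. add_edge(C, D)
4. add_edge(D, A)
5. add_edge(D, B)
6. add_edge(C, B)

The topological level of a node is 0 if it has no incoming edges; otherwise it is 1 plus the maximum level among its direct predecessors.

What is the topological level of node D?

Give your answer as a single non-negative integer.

Answer: 1

Derivation:
Op 1: add_edge(C, A). Edges now: 1
Op 2: add_edge(B, A). Edges now: 2
Op 3: add_edge(C, D). Edges now: 3
Op 4: add_edge(D, A). Edges now: 4
Op 5: add_edge(D, B). Edges now: 5
Op 6: add_edge(C, B). Edges now: 6
Compute levels (Kahn BFS):
  sources (in-degree 0): C
  process C: level=0
    C->A: in-degree(A)=2, level(A)>=1
    C->B: in-degree(B)=1, level(B)>=1
    C->D: in-degree(D)=0, level(D)=1, enqueue
  process D: level=1
    D->A: in-degree(A)=1, level(A)>=2
    D->B: in-degree(B)=0, level(B)=2, enqueue
  process B: level=2
    B->A: in-degree(A)=0, level(A)=3, enqueue
  process A: level=3
All levels: A:3, B:2, C:0, D:1
level(D) = 1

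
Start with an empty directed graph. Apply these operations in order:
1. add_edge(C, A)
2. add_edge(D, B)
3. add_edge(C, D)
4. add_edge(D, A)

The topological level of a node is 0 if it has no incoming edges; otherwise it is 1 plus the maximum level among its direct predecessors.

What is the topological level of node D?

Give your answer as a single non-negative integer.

Answer: 1

Derivation:
Op 1: add_edge(C, A). Edges now: 1
Op 2: add_edge(D, B). Edges now: 2
Op 3: add_edge(C, D). Edges now: 3
Op 4: add_edge(D, A). Edges now: 4
Compute levels (Kahn BFS):
  sources (in-degree 0): C
  process C: level=0
    C->A: in-degree(A)=1, level(A)>=1
    C->D: in-degree(D)=0, level(D)=1, enqueue
  process D: level=1
    D->A: in-degree(A)=0, level(A)=2, enqueue
    D->B: in-degree(B)=0, level(B)=2, enqueue
  process A: level=2
  process B: level=2
All levels: A:2, B:2, C:0, D:1
level(D) = 1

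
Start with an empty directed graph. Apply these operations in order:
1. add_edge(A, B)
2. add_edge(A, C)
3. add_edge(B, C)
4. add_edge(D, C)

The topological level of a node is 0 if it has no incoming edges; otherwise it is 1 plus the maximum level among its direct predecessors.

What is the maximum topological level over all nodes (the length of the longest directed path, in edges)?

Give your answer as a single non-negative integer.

Op 1: add_edge(A, B). Edges now: 1
Op 2: add_edge(A, C). Edges now: 2
Op 3: add_edge(B, C). Edges now: 3
Op 4: add_edge(D, C). Edges now: 4
Compute levels (Kahn BFS):
  sources (in-degree 0): A, D
  process A: level=0
    A->B: in-degree(B)=0, level(B)=1, enqueue
    A->C: in-degree(C)=2, level(C)>=1
  process D: level=0
    D->C: in-degree(C)=1, level(C)>=1
  process B: level=1
    B->C: in-degree(C)=0, level(C)=2, enqueue
  process C: level=2
All levels: A:0, B:1, C:2, D:0
max level = 2

Answer: 2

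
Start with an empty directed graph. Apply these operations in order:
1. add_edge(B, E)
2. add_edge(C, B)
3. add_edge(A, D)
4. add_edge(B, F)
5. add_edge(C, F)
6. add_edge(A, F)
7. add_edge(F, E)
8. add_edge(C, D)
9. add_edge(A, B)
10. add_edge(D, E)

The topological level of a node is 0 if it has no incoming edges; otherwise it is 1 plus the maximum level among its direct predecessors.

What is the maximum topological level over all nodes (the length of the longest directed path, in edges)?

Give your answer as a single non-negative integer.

Answer: 3

Derivation:
Op 1: add_edge(B, E). Edges now: 1
Op 2: add_edge(C, B). Edges now: 2
Op 3: add_edge(A, D). Edges now: 3
Op 4: add_edge(B, F). Edges now: 4
Op 5: add_edge(C, F). Edges now: 5
Op 6: add_edge(A, F). Edges now: 6
Op 7: add_edge(F, E). Edges now: 7
Op 8: add_edge(C, D). Edges now: 8
Op 9: add_edge(A, B). Edges now: 9
Op 10: add_edge(D, E). Edges now: 10
Compute levels (Kahn BFS):
  sources (in-degree 0): A, C
  process A: level=0
    A->B: in-degree(B)=1, level(B)>=1
    A->D: in-degree(D)=1, level(D)>=1
    A->F: in-degree(F)=2, level(F)>=1
  process C: level=0
    C->B: in-degree(B)=0, level(B)=1, enqueue
    C->D: in-degree(D)=0, level(D)=1, enqueue
    C->F: in-degree(F)=1, level(F)>=1
  process B: level=1
    B->E: in-degree(E)=2, level(E)>=2
    B->F: in-degree(F)=0, level(F)=2, enqueue
  process D: level=1
    D->E: in-degree(E)=1, level(E)>=2
  process F: level=2
    F->E: in-degree(E)=0, level(E)=3, enqueue
  process E: level=3
All levels: A:0, B:1, C:0, D:1, E:3, F:2
max level = 3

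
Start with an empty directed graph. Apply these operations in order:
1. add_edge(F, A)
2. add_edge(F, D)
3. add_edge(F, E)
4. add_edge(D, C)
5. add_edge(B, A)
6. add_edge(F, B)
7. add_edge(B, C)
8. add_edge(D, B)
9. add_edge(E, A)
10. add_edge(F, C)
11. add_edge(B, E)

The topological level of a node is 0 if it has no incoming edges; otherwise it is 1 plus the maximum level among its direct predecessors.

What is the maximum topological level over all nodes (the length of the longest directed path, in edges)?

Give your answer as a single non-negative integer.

Answer: 4

Derivation:
Op 1: add_edge(F, A). Edges now: 1
Op 2: add_edge(F, D). Edges now: 2
Op 3: add_edge(F, E). Edges now: 3
Op 4: add_edge(D, C). Edges now: 4
Op 5: add_edge(B, A). Edges now: 5
Op 6: add_edge(F, B). Edges now: 6
Op 7: add_edge(B, C). Edges now: 7
Op 8: add_edge(D, B). Edges now: 8
Op 9: add_edge(E, A). Edges now: 9
Op 10: add_edge(F, C). Edges now: 10
Op 11: add_edge(B, E). Edges now: 11
Compute levels (Kahn BFS):
  sources (in-degree 0): F
  process F: level=0
    F->A: in-degree(A)=2, level(A)>=1
    F->B: in-degree(B)=1, level(B)>=1
    F->C: in-degree(C)=2, level(C)>=1
    F->D: in-degree(D)=0, level(D)=1, enqueue
    F->E: in-degree(E)=1, level(E)>=1
  process D: level=1
    D->B: in-degree(B)=0, level(B)=2, enqueue
    D->C: in-degree(C)=1, level(C)>=2
  process B: level=2
    B->A: in-degree(A)=1, level(A)>=3
    B->C: in-degree(C)=0, level(C)=3, enqueue
    B->E: in-degree(E)=0, level(E)=3, enqueue
  process C: level=3
  process E: level=3
    E->A: in-degree(A)=0, level(A)=4, enqueue
  process A: level=4
All levels: A:4, B:2, C:3, D:1, E:3, F:0
max level = 4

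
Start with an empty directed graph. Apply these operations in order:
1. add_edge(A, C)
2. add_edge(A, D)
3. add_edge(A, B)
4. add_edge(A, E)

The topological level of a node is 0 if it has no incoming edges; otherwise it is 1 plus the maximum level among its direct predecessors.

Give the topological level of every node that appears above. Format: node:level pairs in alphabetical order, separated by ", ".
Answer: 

Answer: A:0, B:1, C:1, D:1, E:1

Derivation:
Op 1: add_edge(A, C). Edges now: 1
Op 2: add_edge(A, D). Edges now: 2
Op 3: add_edge(A, B). Edges now: 3
Op 4: add_edge(A, E). Edges now: 4
Compute levels (Kahn BFS):
  sources (in-degree 0): A
  process A: level=0
    A->B: in-degree(B)=0, level(B)=1, enqueue
    A->C: in-degree(C)=0, level(C)=1, enqueue
    A->D: in-degree(D)=0, level(D)=1, enqueue
    A->E: in-degree(E)=0, level(E)=1, enqueue
  process B: level=1
  process C: level=1
  process D: level=1
  process E: level=1
All levels: A:0, B:1, C:1, D:1, E:1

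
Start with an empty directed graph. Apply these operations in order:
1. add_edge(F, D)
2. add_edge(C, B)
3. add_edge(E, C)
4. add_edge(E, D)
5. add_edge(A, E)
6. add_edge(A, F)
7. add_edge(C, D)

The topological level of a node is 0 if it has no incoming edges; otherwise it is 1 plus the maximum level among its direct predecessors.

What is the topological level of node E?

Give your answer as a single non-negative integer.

Op 1: add_edge(F, D). Edges now: 1
Op 2: add_edge(C, B). Edges now: 2
Op 3: add_edge(E, C). Edges now: 3
Op 4: add_edge(E, D). Edges now: 4
Op 5: add_edge(A, E). Edges now: 5
Op 6: add_edge(A, F). Edges now: 6
Op 7: add_edge(C, D). Edges now: 7
Compute levels (Kahn BFS):
  sources (in-degree 0): A
  process A: level=0
    A->E: in-degree(E)=0, level(E)=1, enqueue
    A->F: in-degree(F)=0, level(F)=1, enqueue
  process E: level=1
    E->C: in-degree(C)=0, level(C)=2, enqueue
    E->D: in-degree(D)=2, level(D)>=2
  process F: level=1
    F->D: in-degree(D)=1, level(D)>=2
  process C: level=2
    C->B: in-degree(B)=0, level(B)=3, enqueue
    C->D: in-degree(D)=0, level(D)=3, enqueue
  process B: level=3
  process D: level=3
All levels: A:0, B:3, C:2, D:3, E:1, F:1
level(E) = 1

Answer: 1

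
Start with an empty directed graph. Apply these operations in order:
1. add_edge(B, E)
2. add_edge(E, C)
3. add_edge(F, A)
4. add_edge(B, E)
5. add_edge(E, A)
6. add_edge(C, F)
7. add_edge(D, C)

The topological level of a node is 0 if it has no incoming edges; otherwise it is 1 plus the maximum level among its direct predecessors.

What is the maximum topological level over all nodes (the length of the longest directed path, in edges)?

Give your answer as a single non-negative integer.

Op 1: add_edge(B, E). Edges now: 1
Op 2: add_edge(E, C). Edges now: 2
Op 3: add_edge(F, A). Edges now: 3
Op 4: add_edge(B, E) (duplicate, no change). Edges now: 3
Op 5: add_edge(E, A). Edges now: 4
Op 6: add_edge(C, F). Edges now: 5
Op 7: add_edge(D, C). Edges now: 6
Compute levels (Kahn BFS):
  sources (in-degree 0): B, D
  process B: level=0
    B->E: in-degree(E)=0, level(E)=1, enqueue
  process D: level=0
    D->C: in-degree(C)=1, level(C)>=1
  process E: level=1
    E->A: in-degree(A)=1, level(A)>=2
    E->C: in-degree(C)=0, level(C)=2, enqueue
  process C: level=2
    C->F: in-degree(F)=0, level(F)=3, enqueue
  process F: level=3
    F->A: in-degree(A)=0, level(A)=4, enqueue
  process A: level=4
All levels: A:4, B:0, C:2, D:0, E:1, F:3
max level = 4

Answer: 4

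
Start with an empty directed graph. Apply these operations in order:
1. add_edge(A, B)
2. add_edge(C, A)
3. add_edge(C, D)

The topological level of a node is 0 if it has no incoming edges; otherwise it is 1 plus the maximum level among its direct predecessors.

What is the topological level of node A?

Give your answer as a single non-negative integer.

Answer: 1

Derivation:
Op 1: add_edge(A, B). Edges now: 1
Op 2: add_edge(C, A). Edges now: 2
Op 3: add_edge(C, D). Edges now: 3
Compute levels (Kahn BFS):
  sources (in-degree 0): C
  process C: level=0
    C->A: in-degree(A)=0, level(A)=1, enqueue
    C->D: in-degree(D)=0, level(D)=1, enqueue
  process A: level=1
    A->B: in-degree(B)=0, level(B)=2, enqueue
  process D: level=1
  process B: level=2
All levels: A:1, B:2, C:0, D:1
level(A) = 1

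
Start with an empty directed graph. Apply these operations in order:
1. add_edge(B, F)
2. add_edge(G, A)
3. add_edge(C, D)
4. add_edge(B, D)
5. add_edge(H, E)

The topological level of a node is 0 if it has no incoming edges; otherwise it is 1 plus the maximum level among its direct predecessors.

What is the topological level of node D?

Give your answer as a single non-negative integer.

Op 1: add_edge(B, F). Edges now: 1
Op 2: add_edge(G, A). Edges now: 2
Op 3: add_edge(C, D). Edges now: 3
Op 4: add_edge(B, D). Edges now: 4
Op 5: add_edge(H, E). Edges now: 5
Compute levels (Kahn BFS):
  sources (in-degree 0): B, C, G, H
  process B: level=0
    B->D: in-degree(D)=1, level(D)>=1
    B->F: in-degree(F)=0, level(F)=1, enqueue
  process C: level=0
    C->D: in-degree(D)=0, level(D)=1, enqueue
  process G: level=0
    G->A: in-degree(A)=0, level(A)=1, enqueue
  process H: level=0
    H->E: in-degree(E)=0, level(E)=1, enqueue
  process F: level=1
  process D: level=1
  process A: level=1
  process E: level=1
All levels: A:1, B:0, C:0, D:1, E:1, F:1, G:0, H:0
level(D) = 1

Answer: 1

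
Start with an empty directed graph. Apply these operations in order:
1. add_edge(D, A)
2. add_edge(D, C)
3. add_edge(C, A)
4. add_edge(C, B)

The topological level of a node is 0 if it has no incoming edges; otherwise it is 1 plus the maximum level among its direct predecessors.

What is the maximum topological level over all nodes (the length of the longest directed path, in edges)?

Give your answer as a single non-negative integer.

Answer: 2

Derivation:
Op 1: add_edge(D, A). Edges now: 1
Op 2: add_edge(D, C). Edges now: 2
Op 3: add_edge(C, A). Edges now: 3
Op 4: add_edge(C, B). Edges now: 4
Compute levels (Kahn BFS):
  sources (in-degree 0): D
  process D: level=0
    D->A: in-degree(A)=1, level(A)>=1
    D->C: in-degree(C)=0, level(C)=1, enqueue
  process C: level=1
    C->A: in-degree(A)=0, level(A)=2, enqueue
    C->B: in-degree(B)=0, level(B)=2, enqueue
  process A: level=2
  process B: level=2
All levels: A:2, B:2, C:1, D:0
max level = 2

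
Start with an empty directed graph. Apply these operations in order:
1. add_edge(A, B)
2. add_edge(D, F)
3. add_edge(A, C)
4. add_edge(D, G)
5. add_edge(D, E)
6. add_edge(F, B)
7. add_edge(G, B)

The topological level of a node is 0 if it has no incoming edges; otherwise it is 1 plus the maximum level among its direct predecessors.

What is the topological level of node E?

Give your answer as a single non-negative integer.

Op 1: add_edge(A, B). Edges now: 1
Op 2: add_edge(D, F). Edges now: 2
Op 3: add_edge(A, C). Edges now: 3
Op 4: add_edge(D, G). Edges now: 4
Op 5: add_edge(D, E). Edges now: 5
Op 6: add_edge(F, B). Edges now: 6
Op 7: add_edge(G, B). Edges now: 7
Compute levels (Kahn BFS):
  sources (in-degree 0): A, D
  process A: level=0
    A->B: in-degree(B)=2, level(B)>=1
    A->C: in-degree(C)=0, level(C)=1, enqueue
  process D: level=0
    D->E: in-degree(E)=0, level(E)=1, enqueue
    D->F: in-degree(F)=0, level(F)=1, enqueue
    D->G: in-degree(G)=0, level(G)=1, enqueue
  process C: level=1
  process E: level=1
  process F: level=1
    F->B: in-degree(B)=1, level(B)>=2
  process G: level=1
    G->B: in-degree(B)=0, level(B)=2, enqueue
  process B: level=2
All levels: A:0, B:2, C:1, D:0, E:1, F:1, G:1
level(E) = 1

Answer: 1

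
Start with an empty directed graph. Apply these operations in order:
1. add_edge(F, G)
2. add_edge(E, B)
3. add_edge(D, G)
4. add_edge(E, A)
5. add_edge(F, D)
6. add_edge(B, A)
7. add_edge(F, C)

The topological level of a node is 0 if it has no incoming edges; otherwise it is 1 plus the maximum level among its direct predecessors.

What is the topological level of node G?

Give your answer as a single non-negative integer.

Answer: 2

Derivation:
Op 1: add_edge(F, G). Edges now: 1
Op 2: add_edge(E, B). Edges now: 2
Op 3: add_edge(D, G). Edges now: 3
Op 4: add_edge(E, A). Edges now: 4
Op 5: add_edge(F, D). Edges now: 5
Op 6: add_edge(B, A). Edges now: 6
Op 7: add_edge(F, C). Edges now: 7
Compute levels (Kahn BFS):
  sources (in-degree 0): E, F
  process E: level=0
    E->A: in-degree(A)=1, level(A)>=1
    E->B: in-degree(B)=0, level(B)=1, enqueue
  process F: level=0
    F->C: in-degree(C)=0, level(C)=1, enqueue
    F->D: in-degree(D)=0, level(D)=1, enqueue
    F->G: in-degree(G)=1, level(G)>=1
  process B: level=1
    B->A: in-degree(A)=0, level(A)=2, enqueue
  process C: level=1
  process D: level=1
    D->G: in-degree(G)=0, level(G)=2, enqueue
  process A: level=2
  process G: level=2
All levels: A:2, B:1, C:1, D:1, E:0, F:0, G:2
level(G) = 2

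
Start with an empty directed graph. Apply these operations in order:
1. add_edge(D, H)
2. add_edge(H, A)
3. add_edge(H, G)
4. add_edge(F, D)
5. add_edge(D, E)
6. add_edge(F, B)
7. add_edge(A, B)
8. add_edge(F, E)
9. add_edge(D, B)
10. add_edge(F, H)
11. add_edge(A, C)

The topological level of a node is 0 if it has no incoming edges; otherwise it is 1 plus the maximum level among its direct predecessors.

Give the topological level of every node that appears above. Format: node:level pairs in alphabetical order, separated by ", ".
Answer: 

Op 1: add_edge(D, H). Edges now: 1
Op 2: add_edge(H, A). Edges now: 2
Op 3: add_edge(H, G). Edges now: 3
Op 4: add_edge(F, D). Edges now: 4
Op 5: add_edge(D, E). Edges now: 5
Op 6: add_edge(F, B). Edges now: 6
Op 7: add_edge(A, B). Edges now: 7
Op 8: add_edge(F, E). Edges now: 8
Op 9: add_edge(D, B). Edges now: 9
Op 10: add_edge(F, H). Edges now: 10
Op 11: add_edge(A, C). Edges now: 11
Compute levels (Kahn BFS):
  sources (in-degree 0): F
  process F: level=0
    F->B: in-degree(B)=2, level(B)>=1
    F->D: in-degree(D)=0, level(D)=1, enqueue
    F->E: in-degree(E)=1, level(E)>=1
    F->H: in-degree(H)=1, level(H)>=1
  process D: level=1
    D->B: in-degree(B)=1, level(B)>=2
    D->E: in-degree(E)=0, level(E)=2, enqueue
    D->H: in-degree(H)=0, level(H)=2, enqueue
  process E: level=2
  process H: level=2
    H->A: in-degree(A)=0, level(A)=3, enqueue
    H->G: in-degree(G)=0, level(G)=3, enqueue
  process A: level=3
    A->B: in-degree(B)=0, level(B)=4, enqueue
    A->C: in-degree(C)=0, level(C)=4, enqueue
  process G: level=3
  process B: level=4
  process C: level=4
All levels: A:3, B:4, C:4, D:1, E:2, F:0, G:3, H:2

Answer: A:3, B:4, C:4, D:1, E:2, F:0, G:3, H:2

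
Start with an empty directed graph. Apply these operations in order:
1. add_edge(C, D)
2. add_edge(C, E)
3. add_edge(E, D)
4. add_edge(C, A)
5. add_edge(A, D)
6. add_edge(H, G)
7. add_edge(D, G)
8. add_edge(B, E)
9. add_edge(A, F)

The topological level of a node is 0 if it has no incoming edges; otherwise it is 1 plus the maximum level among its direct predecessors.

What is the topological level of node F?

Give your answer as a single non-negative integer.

Op 1: add_edge(C, D). Edges now: 1
Op 2: add_edge(C, E). Edges now: 2
Op 3: add_edge(E, D). Edges now: 3
Op 4: add_edge(C, A). Edges now: 4
Op 5: add_edge(A, D). Edges now: 5
Op 6: add_edge(H, G). Edges now: 6
Op 7: add_edge(D, G). Edges now: 7
Op 8: add_edge(B, E). Edges now: 8
Op 9: add_edge(A, F). Edges now: 9
Compute levels (Kahn BFS):
  sources (in-degree 0): B, C, H
  process B: level=0
    B->E: in-degree(E)=1, level(E)>=1
  process C: level=0
    C->A: in-degree(A)=0, level(A)=1, enqueue
    C->D: in-degree(D)=2, level(D)>=1
    C->E: in-degree(E)=0, level(E)=1, enqueue
  process H: level=0
    H->G: in-degree(G)=1, level(G)>=1
  process A: level=1
    A->D: in-degree(D)=1, level(D)>=2
    A->F: in-degree(F)=0, level(F)=2, enqueue
  process E: level=1
    E->D: in-degree(D)=0, level(D)=2, enqueue
  process F: level=2
  process D: level=2
    D->G: in-degree(G)=0, level(G)=3, enqueue
  process G: level=3
All levels: A:1, B:0, C:0, D:2, E:1, F:2, G:3, H:0
level(F) = 2

Answer: 2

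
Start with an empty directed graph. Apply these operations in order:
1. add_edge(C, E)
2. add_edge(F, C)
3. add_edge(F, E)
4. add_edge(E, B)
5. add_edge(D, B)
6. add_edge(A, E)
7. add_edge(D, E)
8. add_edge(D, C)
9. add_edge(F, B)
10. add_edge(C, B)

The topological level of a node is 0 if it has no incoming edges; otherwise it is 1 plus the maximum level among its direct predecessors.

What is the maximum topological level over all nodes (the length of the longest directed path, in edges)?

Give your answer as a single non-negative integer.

Answer: 3

Derivation:
Op 1: add_edge(C, E). Edges now: 1
Op 2: add_edge(F, C). Edges now: 2
Op 3: add_edge(F, E). Edges now: 3
Op 4: add_edge(E, B). Edges now: 4
Op 5: add_edge(D, B). Edges now: 5
Op 6: add_edge(A, E). Edges now: 6
Op 7: add_edge(D, E). Edges now: 7
Op 8: add_edge(D, C). Edges now: 8
Op 9: add_edge(F, B). Edges now: 9
Op 10: add_edge(C, B). Edges now: 10
Compute levels (Kahn BFS):
  sources (in-degree 0): A, D, F
  process A: level=0
    A->E: in-degree(E)=3, level(E)>=1
  process D: level=0
    D->B: in-degree(B)=3, level(B)>=1
    D->C: in-degree(C)=1, level(C)>=1
    D->E: in-degree(E)=2, level(E)>=1
  process F: level=0
    F->B: in-degree(B)=2, level(B)>=1
    F->C: in-degree(C)=0, level(C)=1, enqueue
    F->E: in-degree(E)=1, level(E)>=1
  process C: level=1
    C->B: in-degree(B)=1, level(B)>=2
    C->E: in-degree(E)=0, level(E)=2, enqueue
  process E: level=2
    E->B: in-degree(B)=0, level(B)=3, enqueue
  process B: level=3
All levels: A:0, B:3, C:1, D:0, E:2, F:0
max level = 3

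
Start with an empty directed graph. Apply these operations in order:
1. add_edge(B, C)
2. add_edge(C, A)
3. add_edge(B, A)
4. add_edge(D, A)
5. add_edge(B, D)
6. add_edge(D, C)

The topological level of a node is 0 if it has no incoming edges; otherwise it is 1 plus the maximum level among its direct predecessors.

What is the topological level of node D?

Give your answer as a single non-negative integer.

Op 1: add_edge(B, C). Edges now: 1
Op 2: add_edge(C, A). Edges now: 2
Op 3: add_edge(B, A). Edges now: 3
Op 4: add_edge(D, A). Edges now: 4
Op 5: add_edge(B, D). Edges now: 5
Op 6: add_edge(D, C). Edges now: 6
Compute levels (Kahn BFS):
  sources (in-degree 0): B
  process B: level=0
    B->A: in-degree(A)=2, level(A)>=1
    B->C: in-degree(C)=1, level(C)>=1
    B->D: in-degree(D)=0, level(D)=1, enqueue
  process D: level=1
    D->A: in-degree(A)=1, level(A)>=2
    D->C: in-degree(C)=0, level(C)=2, enqueue
  process C: level=2
    C->A: in-degree(A)=0, level(A)=3, enqueue
  process A: level=3
All levels: A:3, B:0, C:2, D:1
level(D) = 1

Answer: 1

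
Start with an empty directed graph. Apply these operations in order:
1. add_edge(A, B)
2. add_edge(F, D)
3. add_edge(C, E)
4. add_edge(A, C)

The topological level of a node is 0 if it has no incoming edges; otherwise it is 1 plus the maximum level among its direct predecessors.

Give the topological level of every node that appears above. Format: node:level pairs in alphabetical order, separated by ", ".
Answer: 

Answer: A:0, B:1, C:1, D:1, E:2, F:0

Derivation:
Op 1: add_edge(A, B). Edges now: 1
Op 2: add_edge(F, D). Edges now: 2
Op 3: add_edge(C, E). Edges now: 3
Op 4: add_edge(A, C). Edges now: 4
Compute levels (Kahn BFS):
  sources (in-degree 0): A, F
  process A: level=0
    A->B: in-degree(B)=0, level(B)=1, enqueue
    A->C: in-degree(C)=0, level(C)=1, enqueue
  process F: level=0
    F->D: in-degree(D)=0, level(D)=1, enqueue
  process B: level=1
  process C: level=1
    C->E: in-degree(E)=0, level(E)=2, enqueue
  process D: level=1
  process E: level=2
All levels: A:0, B:1, C:1, D:1, E:2, F:0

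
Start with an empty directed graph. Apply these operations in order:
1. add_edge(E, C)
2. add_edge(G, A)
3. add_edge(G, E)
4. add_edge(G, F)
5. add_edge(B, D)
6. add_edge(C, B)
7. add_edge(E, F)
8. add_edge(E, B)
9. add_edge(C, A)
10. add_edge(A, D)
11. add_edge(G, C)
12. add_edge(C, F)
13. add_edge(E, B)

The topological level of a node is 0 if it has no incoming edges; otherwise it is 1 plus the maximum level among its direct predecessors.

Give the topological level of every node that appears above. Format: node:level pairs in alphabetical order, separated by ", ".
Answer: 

Answer: A:3, B:3, C:2, D:4, E:1, F:3, G:0

Derivation:
Op 1: add_edge(E, C). Edges now: 1
Op 2: add_edge(G, A). Edges now: 2
Op 3: add_edge(G, E). Edges now: 3
Op 4: add_edge(G, F). Edges now: 4
Op 5: add_edge(B, D). Edges now: 5
Op 6: add_edge(C, B). Edges now: 6
Op 7: add_edge(E, F). Edges now: 7
Op 8: add_edge(E, B). Edges now: 8
Op 9: add_edge(C, A). Edges now: 9
Op 10: add_edge(A, D). Edges now: 10
Op 11: add_edge(G, C). Edges now: 11
Op 12: add_edge(C, F). Edges now: 12
Op 13: add_edge(E, B) (duplicate, no change). Edges now: 12
Compute levels (Kahn BFS):
  sources (in-degree 0): G
  process G: level=0
    G->A: in-degree(A)=1, level(A)>=1
    G->C: in-degree(C)=1, level(C)>=1
    G->E: in-degree(E)=0, level(E)=1, enqueue
    G->F: in-degree(F)=2, level(F)>=1
  process E: level=1
    E->B: in-degree(B)=1, level(B)>=2
    E->C: in-degree(C)=0, level(C)=2, enqueue
    E->F: in-degree(F)=1, level(F)>=2
  process C: level=2
    C->A: in-degree(A)=0, level(A)=3, enqueue
    C->B: in-degree(B)=0, level(B)=3, enqueue
    C->F: in-degree(F)=0, level(F)=3, enqueue
  process A: level=3
    A->D: in-degree(D)=1, level(D)>=4
  process B: level=3
    B->D: in-degree(D)=0, level(D)=4, enqueue
  process F: level=3
  process D: level=4
All levels: A:3, B:3, C:2, D:4, E:1, F:3, G:0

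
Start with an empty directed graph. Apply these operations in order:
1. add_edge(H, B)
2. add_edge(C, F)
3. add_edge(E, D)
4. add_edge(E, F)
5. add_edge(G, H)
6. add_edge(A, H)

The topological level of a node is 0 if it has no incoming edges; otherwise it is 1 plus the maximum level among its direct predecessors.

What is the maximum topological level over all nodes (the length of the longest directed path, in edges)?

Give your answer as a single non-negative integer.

Op 1: add_edge(H, B). Edges now: 1
Op 2: add_edge(C, F). Edges now: 2
Op 3: add_edge(E, D). Edges now: 3
Op 4: add_edge(E, F). Edges now: 4
Op 5: add_edge(G, H). Edges now: 5
Op 6: add_edge(A, H). Edges now: 6
Compute levels (Kahn BFS):
  sources (in-degree 0): A, C, E, G
  process A: level=0
    A->H: in-degree(H)=1, level(H)>=1
  process C: level=0
    C->F: in-degree(F)=1, level(F)>=1
  process E: level=0
    E->D: in-degree(D)=0, level(D)=1, enqueue
    E->F: in-degree(F)=0, level(F)=1, enqueue
  process G: level=0
    G->H: in-degree(H)=0, level(H)=1, enqueue
  process D: level=1
  process F: level=1
  process H: level=1
    H->B: in-degree(B)=0, level(B)=2, enqueue
  process B: level=2
All levels: A:0, B:2, C:0, D:1, E:0, F:1, G:0, H:1
max level = 2

Answer: 2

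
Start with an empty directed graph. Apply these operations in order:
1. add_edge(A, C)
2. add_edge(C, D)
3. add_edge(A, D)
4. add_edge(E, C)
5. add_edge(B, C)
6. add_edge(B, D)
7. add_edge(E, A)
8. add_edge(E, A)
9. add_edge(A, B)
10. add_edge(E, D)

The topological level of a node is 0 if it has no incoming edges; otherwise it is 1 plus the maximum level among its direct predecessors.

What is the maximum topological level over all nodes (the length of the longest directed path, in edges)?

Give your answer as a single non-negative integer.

Op 1: add_edge(A, C). Edges now: 1
Op 2: add_edge(C, D). Edges now: 2
Op 3: add_edge(A, D). Edges now: 3
Op 4: add_edge(E, C). Edges now: 4
Op 5: add_edge(B, C). Edges now: 5
Op 6: add_edge(B, D). Edges now: 6
Op 7: add_edge(E, A). Edges now: 7
Op 8: add_edge(E, A) (duplicate, no change). Edges now: 7
Op 9: add_edge(A, B). Edges now: 8
Op 10: add_edge(E, D). Edges now: 9
Compute levels (Kahn BFS):
  sources (in-degree 0): E
  process E: level=0
    E->A: in-degree(A)=0, level(A)=1, enqueue
    E->C: in-degree(C)=2, level(C)>=1
    E->D: in-degree(D)=3, level(D)>=1
  process A: level=1
    A->B: in-degree(B)=0, level(B)=2, enqueue
    A->C: in-degree(C)=1, level(C)>=2
    A->D: in-degree(D)=2, level(D)>=2
  process B: level=2
    B->C: in-degree(C)=0, level(C)=3, enqueue
    B->D: in-degree(D)=1, level(D)>=3
  process C: level=3
    C->D: in-degree(D)=0, level(D)=4, enqueue
  process D: level=4
All levels: A:1, B:2, C:3, D:4, E:0
max level = 4

Answer: 4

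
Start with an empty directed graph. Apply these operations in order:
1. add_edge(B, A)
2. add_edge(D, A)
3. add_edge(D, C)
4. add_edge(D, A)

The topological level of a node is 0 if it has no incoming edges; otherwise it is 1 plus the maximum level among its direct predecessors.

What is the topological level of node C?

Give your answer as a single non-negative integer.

Answer: 1

Derivation:
Op 1: add_edge(B, A). Edges now: 1
Op 2: add_edge(D, A). Edges now: 2
Op 3: add_edge(D, C). Edges now: 3
Op 4: add_edge(D, A) (duplicate, no change). Edges now: 3
Compute levels (Kahn BFS):
  sources (in-degree 0): B, D
  process B: level=0
    B->A: in-degree(A)=1, level(A)>=1
  process D: level=0
    D->A: in-degree(A)=0, level(A)=1, enqueue
    D->C: in-degree(C)=0, level(C)=1, enqueue
  process A: level=1
  process C: level=1
All levels: A:1, B:0, C:1, D:0
level(C) = 1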